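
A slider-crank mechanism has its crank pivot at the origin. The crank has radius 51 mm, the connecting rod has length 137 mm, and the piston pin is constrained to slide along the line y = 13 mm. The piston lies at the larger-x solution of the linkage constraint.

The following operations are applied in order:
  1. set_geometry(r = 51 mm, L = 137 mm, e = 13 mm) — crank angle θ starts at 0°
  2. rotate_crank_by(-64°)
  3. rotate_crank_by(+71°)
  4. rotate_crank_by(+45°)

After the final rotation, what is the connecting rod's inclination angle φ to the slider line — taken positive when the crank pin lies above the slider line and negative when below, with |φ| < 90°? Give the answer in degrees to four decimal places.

set_geometry: r = 51 mm, L = 137 mm, e = 13 mm; θ ← 0°
rotate_crank_by(-64°): θ ← 0° -64° = -64°
rotate_crank_by(+71°): θ ← -64° +71° = 7°
rotate_crank_by(+45°): θ ← 7° +45° = 52°
crank pin P = (r cos θ, r sin θ) = (31.398735, 40.188548)
h = r sin θ − e = 40.188548 − 13 = 27.188548
sin φ = h / L = 27.188548 / 137 = 0.19845656
φ = arcsin(0.19845656) = 11.446717°

11.4467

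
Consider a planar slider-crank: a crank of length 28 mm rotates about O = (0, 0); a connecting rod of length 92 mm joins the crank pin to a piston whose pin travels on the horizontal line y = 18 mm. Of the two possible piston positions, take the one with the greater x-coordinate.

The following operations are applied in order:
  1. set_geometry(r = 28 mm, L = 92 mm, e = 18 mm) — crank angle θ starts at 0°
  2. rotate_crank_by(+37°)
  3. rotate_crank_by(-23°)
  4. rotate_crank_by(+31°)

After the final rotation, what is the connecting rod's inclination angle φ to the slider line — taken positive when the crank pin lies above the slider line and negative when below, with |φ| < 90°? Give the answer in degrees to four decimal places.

set_geometry: r = 28 mm, L = 92 mm, e = 18 mm; θ ← 0°
rotate_crank_by(+37°): θ ← 0° +37° = 37°
rotate_crank_by(-23°): θ ← 37° -23° = 14°
rotate_crank_by(+31°): θ ← 14° +31° = 45°
crank pin P = (r cos θ, r sin θ) = (19.798990, 19.798990)
h = r sin θ − e = 19.798990 − 18 = 1.798990
sin φ = h / L = 1.798990 / 92 = 0.01955424
φ = arcsin(0.01955424) = 1.120447°

1.1204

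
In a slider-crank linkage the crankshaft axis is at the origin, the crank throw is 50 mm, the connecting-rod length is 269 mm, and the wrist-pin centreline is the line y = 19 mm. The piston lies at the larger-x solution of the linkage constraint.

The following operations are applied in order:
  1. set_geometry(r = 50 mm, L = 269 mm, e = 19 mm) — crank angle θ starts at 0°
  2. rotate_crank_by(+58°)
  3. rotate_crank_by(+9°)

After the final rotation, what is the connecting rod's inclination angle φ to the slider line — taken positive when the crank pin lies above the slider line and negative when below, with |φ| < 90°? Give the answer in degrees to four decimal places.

5.7660

set_geometry: r = 50 mm, L = 269 mm, e = 19 mm; θ ← 0°
rotate_crank_by(+58°): θ ← 0° +58° = 58°
rotate_crank_by(+9°): θ ← 58° +9° = 67°
crank pin P = (r cos θ, r sin θ) = (19.536556, 46.025243)
h = r sin θ − e = 46.025243 − 19 = 27.025243
sin φ = h / L = 27.025243 / 269 = 0.10046559
φ = arcsin(0.10046559) = 5.765982°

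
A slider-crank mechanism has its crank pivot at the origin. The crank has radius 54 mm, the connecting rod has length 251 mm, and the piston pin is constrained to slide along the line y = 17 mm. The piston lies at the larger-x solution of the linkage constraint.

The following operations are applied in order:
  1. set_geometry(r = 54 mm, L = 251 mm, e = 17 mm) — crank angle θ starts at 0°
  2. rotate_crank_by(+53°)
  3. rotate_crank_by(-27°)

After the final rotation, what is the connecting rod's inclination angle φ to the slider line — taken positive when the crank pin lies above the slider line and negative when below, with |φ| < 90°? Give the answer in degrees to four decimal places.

set_geometry: r = 54 mm, L = 251 mm, e = 17 mm; θ ← 0°
rotate_crank_by(+53°): θ ← 0° +53° = 53°
rotate_crank_by(-27°): θ ← 53° -27° = 26°
crank pin P = (r cos θ, r sin θ) = (48.534879, 23.672042)
h = r sin θ − e = 23.672042 − 17 = 6.672042
sin φ = h / L = 6.672042 / 251 = 0.02658184
φ = arcsin(0.02658184) = 1.523207°

1.5232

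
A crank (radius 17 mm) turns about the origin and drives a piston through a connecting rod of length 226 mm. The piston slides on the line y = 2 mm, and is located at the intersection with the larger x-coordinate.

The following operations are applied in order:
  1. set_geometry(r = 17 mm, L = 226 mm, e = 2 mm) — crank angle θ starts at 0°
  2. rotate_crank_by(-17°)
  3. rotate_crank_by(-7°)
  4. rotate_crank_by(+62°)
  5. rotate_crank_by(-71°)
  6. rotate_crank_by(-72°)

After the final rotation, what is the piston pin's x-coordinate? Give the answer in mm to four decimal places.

220.8481

set_geometry: r = 17 mm, L = 226 mm, e = 2 mm; θ ← 0°
rotate_crank_by(-17°): θ ← 0° -17° = -17°
rotate_crank_by(-7°): θ ← -17° -7° = -24°
rotate_crank_by(+62°): θ ← -24° +62° = 38°
rotate_crank_by(-71°): θ ← 38° -71° = -33°
rotate_crank_by(-72°): θ ← -33° -72° = -105°
crank pin P = (r cos θ, r sin θ) = (-4.399924, -16.420739)
h = r sin θ − e = -16.420739 − 2 = -18.420739
x = r cos θ + √(L² − h²) = -4.399924 + √(51076.0 − 339.3236) = -4.399924 + 225.248033 = 220.848109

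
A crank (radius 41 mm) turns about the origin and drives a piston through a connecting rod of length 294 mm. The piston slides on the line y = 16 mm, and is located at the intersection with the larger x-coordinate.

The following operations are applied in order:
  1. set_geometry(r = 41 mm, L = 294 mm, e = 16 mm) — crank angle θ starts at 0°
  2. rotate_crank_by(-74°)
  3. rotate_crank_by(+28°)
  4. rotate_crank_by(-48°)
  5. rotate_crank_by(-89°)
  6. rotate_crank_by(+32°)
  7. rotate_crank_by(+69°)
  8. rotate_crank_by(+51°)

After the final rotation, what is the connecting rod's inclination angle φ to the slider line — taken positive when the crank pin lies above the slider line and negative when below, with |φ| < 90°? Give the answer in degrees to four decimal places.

set_geometry: r = 41 mm, L = 294 mm, e = 16 mm; θ ← 0°
rotate_crank_by(-74°): θ ← 0° -74° = -74°
rotate_crank_by(+28°): θ ← -74° +28° = -46°
rotate_crank_by(-48°): θ ← -46° -48° = -94°
rotate_crank_by(-89°): θ ← -94° -89° = -183°
rotate_crank_by(+32°): θ ← -183° +32° = -151°
rotate_crank_by(+69°): θ ← -151° +69° = -82°
rotate_crank_by(+51°): θ ← -82° +51° = -31°
crank pin P = (r cos θ, r sin θ) = (35.143859, -21.116561)
h = r sin θ − e = -21.116561 − 16 = -37.116561
sin φ = h / L = -37.116561 / 294 = -0.12624681
φ = arcsin(-0.12624681) = -7.252763°

-7.2528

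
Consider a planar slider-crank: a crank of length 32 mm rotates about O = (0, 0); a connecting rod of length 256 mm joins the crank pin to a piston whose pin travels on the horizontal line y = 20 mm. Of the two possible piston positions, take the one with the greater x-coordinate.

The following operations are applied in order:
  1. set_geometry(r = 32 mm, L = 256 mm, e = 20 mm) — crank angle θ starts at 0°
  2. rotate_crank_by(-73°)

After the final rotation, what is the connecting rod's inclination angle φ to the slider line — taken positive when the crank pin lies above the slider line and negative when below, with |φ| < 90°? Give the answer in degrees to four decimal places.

set_geometry: r = 32 mm, L = 256 mm, e = 20 mm; θ ← 0°
rotate_crank_by(-73°): θ ← 0° -73° = -73°
crank pin P = (r cos θ, r sin θ) = (9.355895, -30.601752)
h = r sin θ − e = -30.601752 − 20 = -50.601752
sin φ = h / L = -50.601752 / 256 = -0.19766309
φ = arcsin(-0.19766309) = -11.400336°

-11.4003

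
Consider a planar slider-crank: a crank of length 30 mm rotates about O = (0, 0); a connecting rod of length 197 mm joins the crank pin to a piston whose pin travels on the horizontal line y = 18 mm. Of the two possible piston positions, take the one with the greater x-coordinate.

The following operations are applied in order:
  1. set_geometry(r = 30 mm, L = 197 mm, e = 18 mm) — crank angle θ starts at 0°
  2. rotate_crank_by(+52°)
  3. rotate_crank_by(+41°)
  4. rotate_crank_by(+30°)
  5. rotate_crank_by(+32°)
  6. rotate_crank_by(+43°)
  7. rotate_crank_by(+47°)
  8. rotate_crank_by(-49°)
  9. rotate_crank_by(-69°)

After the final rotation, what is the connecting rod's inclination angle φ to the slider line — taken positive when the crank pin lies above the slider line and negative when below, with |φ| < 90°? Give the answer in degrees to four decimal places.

set_geometry: r = 30 mm, L = 197 mm, e = 18 mm; θ ← 0°
rotate_crank_by(+52°): θ ← 0° +52° = 52°
rotate_crank_by(+41°): θ ← 52° +41° = 93°
rotate_crank_by(+30°): θ ← 93° +30° = 123°
rotate_crank_by(+32°): θ ← 123° +32° = 155°
rotate_crank_by(+43°): θ ← 155° +43° = 198°
rotate_crank_by(+47°): θ ← 198° +47° = 245°
rotate_crank_by(-49°): θ ← 245° -49° = 196°
rotate_crank_by(-69°): θ ← 196° -69° = 127°
crank pin P = (r cos θ, r sin θ) = (-18.054451, 23.959065)
h = r sin θ − e = 23.959065 − 18 = 5.959065
sin φ = h / L = 5.959065 / 197 = 0.03024906
φ = arcsin(0.03024906) = 1.733408°

1.7334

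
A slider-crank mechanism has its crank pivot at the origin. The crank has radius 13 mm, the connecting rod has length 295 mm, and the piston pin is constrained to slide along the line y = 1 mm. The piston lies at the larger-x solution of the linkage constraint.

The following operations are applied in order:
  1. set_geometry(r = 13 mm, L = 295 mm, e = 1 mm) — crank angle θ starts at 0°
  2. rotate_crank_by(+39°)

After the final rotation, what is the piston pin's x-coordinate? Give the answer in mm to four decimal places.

set_geometry: r = 13 mm, L = 295 mm, e = 1 mm; θ ← 0°
rotate_crank_by(+39°): θ ← 0° +39° = 39°
crank pin P = (r cos θ, r sin θ) = (10.102897, 8.181165)
h = r sin θ − e = 8.181165 − 1 = 7.181165
x = r cos θ + √(L² − h²) = 10.102897 + √(87025.0 − 51.5691) = 10.102897 + 294.912582 = 305.015479

305.0155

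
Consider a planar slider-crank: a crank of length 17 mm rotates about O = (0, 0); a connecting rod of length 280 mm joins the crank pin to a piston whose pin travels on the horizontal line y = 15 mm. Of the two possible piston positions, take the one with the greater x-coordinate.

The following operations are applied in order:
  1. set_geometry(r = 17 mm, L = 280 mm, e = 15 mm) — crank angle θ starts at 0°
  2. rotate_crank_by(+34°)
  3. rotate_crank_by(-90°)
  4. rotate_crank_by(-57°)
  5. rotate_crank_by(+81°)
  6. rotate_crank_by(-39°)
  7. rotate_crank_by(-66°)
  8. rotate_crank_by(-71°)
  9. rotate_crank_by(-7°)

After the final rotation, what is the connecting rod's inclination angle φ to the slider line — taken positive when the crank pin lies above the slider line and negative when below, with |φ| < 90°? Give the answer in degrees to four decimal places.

set_geometry: r = 17 mm, L = 280 mm, e = 15 mm; θ ← 0°
rotate_crank_by(+34°): θ ← 0° +34° = 34°
rotate_crank_by(-90°): θ ← 34° -90° = -56°
rotate_crank_by(-57°): θ ← -56° -57° = -113°
rotate_crank_by(+81°): θ ← -113° +81° = -32°
rotate_crank_by(-39°): θ ← -32° -39° = -71°
rotate_crank_by(-66°): θ ← -71° -66° = -137°
rotate_crank_by(-71°): θ ← -137° -71° = -208°
rotate_crank_by(-7°): θ ← -208° -7° = -215°
crank pin P = (r cos θ, r sin θ) = (-13.925585, 9.750799)
h = r sin θ − e = 9.750799 − 15 = -5.249201
sin φ = h / L = -5.249201 / 280 = -0.01874714
φ = arcsin(-0.01874714) = -1.074195°

-1.0742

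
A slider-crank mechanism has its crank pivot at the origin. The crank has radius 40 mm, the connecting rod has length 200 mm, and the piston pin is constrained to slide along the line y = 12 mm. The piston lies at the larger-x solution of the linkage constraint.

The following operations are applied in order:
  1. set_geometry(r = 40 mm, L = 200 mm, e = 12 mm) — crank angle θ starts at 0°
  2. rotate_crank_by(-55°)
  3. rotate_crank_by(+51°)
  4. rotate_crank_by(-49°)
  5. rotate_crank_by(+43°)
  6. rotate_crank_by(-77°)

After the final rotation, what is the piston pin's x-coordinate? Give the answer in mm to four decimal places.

set_geometry: r = 40 mm, L = 200 mm, e = 12 mm; θ ← 0°
rotate_crank_by(-55°): θ ← 0° -55° = -55°
rotate_crank_by(+51°): θ ← -55° +51° = -4°
rotate_crank_by(-49°): θ ← -4° -49° = -53°
rotate_crank_by(+43°): θ ← -53° +43° = -10°
rotate_crank_by(-77°): θ ← -10° -77° = -87°
crank pin P = (r cos θ, r sin θ) = (2.093438, -39.945181)
h = r sin θ − e = -39.945181 − 12 = -51.945181
x = r cos θ + √(L² − h²) = 2.093438 + √(40000.0 − 2698.3019) = 2.093438 + 193.136475 = 195.229914

195.2299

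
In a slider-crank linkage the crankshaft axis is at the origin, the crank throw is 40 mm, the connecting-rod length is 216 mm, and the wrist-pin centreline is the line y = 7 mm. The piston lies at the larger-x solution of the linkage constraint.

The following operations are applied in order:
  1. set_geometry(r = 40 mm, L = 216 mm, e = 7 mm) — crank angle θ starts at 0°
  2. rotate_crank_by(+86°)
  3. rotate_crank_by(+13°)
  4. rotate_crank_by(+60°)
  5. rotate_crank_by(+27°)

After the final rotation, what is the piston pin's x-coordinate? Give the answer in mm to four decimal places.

set_geometry: r = 40 mm, L = 216 mm, e = 7 mm; θ ← 0°
rotate_crank_by(+86°): θ ← 0° +86° = 86°
rotate_crank_by(+13°): θ ← 86° +13° = 99°
rotate_crank_by(+60°): θ ← 99° +60° = 159°
rotate_crank_by(+27°): θ ← 159° +27° = 186°
crank pin P = (r cos θ, r sin θ) = (-39.780876, -4.181139)
h = r sin θ − e = -4.181139 − 7 = -11.181139
x = r cos θ + √(L² − h²) = -39.780876 + √(46656.0 − 125.0179) = -39.780876 + 215.710413 = 175.929537

175.9295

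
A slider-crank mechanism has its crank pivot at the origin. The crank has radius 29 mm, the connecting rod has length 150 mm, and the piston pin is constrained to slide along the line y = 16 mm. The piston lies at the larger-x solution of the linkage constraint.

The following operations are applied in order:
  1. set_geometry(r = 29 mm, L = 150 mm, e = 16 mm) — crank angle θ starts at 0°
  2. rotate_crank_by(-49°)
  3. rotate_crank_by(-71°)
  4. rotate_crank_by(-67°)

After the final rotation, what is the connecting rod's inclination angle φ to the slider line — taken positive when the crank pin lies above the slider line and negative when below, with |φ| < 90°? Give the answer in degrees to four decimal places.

-4.7671

set_geometry: r = 29 mm, L = 150 mm, e = 16 mm; θ ← 0°
rotate_crank_by(-49°): θ ← 0° -49° = -49°
rotate_crank_by(-71°): θ ← -49° -71° = -120°
rotate_crank_by(-67°): θ ← -120° -67° = -187°
crank pin P = (r cos θ, r sin θ) = (-28.783838, 3.534211)
h = r sin θ − e = 3.534211 − 16 = -12.465789
sin φ = h / L = -12.465789 / 150 = -0.08310526
φ = arcsin(-0.08310526) = -4.767079°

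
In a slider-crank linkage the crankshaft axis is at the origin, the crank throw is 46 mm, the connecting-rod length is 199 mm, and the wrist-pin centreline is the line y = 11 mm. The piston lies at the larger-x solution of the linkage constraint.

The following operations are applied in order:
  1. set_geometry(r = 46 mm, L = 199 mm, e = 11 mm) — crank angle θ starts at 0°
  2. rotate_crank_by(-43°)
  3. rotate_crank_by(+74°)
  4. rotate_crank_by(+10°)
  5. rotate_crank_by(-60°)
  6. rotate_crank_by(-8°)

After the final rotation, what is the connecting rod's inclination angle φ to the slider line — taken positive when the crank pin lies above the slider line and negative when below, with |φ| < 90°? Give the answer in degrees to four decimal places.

-9.2196

set_geometry: r = 46 mm, L = 199 mm, e = 11 mm; θ ← 0°
rotate_crank_by(-43°): θ ← 0° -43° = -43°
rotate_crank_by(+74°): θ ← -43° +74° = 31°
rotate_crank_by(+10°): θ ← 31° +10° = 41°
rotate_crank_by(-60°): θ ← 41° -60° = -19°
rotate_crank_by(-8°): θ ← -19° -8° = -27°
crank pin P = (r cos θ, r sin θ) = (40.986300, -20.883563)
h = r sin θ − e = -20.883563 − 11 = -31.883563
sin φ = h / L = -31.883563 / 199 = -0.16021891
φ = arcsin(-0.16021891) = -9.219603°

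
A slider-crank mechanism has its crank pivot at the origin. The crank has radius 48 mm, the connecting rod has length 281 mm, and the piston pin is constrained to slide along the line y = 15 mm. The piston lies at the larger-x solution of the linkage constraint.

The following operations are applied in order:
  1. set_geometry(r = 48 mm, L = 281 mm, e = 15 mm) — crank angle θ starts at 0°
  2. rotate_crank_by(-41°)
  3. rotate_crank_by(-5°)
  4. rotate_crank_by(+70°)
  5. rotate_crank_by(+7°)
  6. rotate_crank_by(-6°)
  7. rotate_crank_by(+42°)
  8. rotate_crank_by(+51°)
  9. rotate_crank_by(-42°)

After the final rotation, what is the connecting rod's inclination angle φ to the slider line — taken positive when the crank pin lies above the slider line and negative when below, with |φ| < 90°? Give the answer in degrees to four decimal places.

set_geometry: r = 48 mm, L = 281 mm, e = 15 mm; θ ← 0°
rotate_crank_by(-41°): θ ← 0° -41° = -41°
rotate_crank_by(-5°): θ ← -41° -5° = -46°
rotate_crank_by(+70°): θ ← -46° +70° = 24°
rotate_crank_by(+7°): θ ← 24° +7° = 31°
rotate_crank_by(-6°): θ ← 31° -6° = 25°
rotate_crank_by(+42°): θ ← 25° +42° = 67°
rotate_crank_by(+51°): θ ← 67° +51° = 118°
rotate_crank_by(-42°): θ ← 118° -42° = 76°
crank pin P = (r cos θ, r sin θ) = (11.612251, 46.574195)
h = r sin θ − e = 46.574195 − 15 = 31.574195
sin φ = h / L = 31.574195 / 281 = 0.11236368
φ = arcsin(0.11236368) = 6.451590°

6.4516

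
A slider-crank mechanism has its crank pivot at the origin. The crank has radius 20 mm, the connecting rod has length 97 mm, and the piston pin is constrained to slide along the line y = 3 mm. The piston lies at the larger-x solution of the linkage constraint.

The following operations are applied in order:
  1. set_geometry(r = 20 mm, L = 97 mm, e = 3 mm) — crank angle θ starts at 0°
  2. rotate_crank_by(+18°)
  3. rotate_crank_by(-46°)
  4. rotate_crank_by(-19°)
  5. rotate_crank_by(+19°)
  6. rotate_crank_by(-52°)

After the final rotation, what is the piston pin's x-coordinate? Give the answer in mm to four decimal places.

set_geometry: r = 20 mm, L = 97 mm, e = 3 mm; θ ← 0°
rotate_crank_by(+18°): θ ← 0° +18° = 18°
rotate_crank_by(-46°): θ ← 18° -46° = -28°
rotate_crank_by(-19°): θ ← -28° -19° = -47°
rotate_crank_by(+19°): θ ← -47° +19° = -28°
rotate_crank_by(-52°): θ ← -28° -52° = -80°
crank pin P = (r cos θ, r sin θ) = (3.472964, -19.696155)
h = r sin θ − e = -19.696155 − 3 = -22.696155
x = r cos θ + √(L² − h²) = 3.472964 + √(9409.0 − 515.1155) = 3.472964 + 94.307394 = 97.780357

97.7804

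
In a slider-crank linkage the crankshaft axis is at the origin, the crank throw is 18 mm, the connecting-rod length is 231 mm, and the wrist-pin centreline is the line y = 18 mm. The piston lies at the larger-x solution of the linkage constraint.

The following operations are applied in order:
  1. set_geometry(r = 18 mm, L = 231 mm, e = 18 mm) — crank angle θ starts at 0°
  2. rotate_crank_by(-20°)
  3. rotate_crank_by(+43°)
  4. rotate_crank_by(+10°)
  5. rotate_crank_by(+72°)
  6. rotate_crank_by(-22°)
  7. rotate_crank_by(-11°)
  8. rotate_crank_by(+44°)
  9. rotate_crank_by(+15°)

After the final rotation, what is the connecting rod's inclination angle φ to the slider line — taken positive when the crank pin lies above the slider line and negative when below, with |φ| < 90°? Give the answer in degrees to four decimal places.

-1.0952

set_geometry: r = 18 mm, L = 231 mm, e = 18 mm; θ ← 0°
rotate_crank_by(-20°): θ ← 0° -20° = -20°
rotate_crank_by(+43°): θ ← -20° +43° = 23°
rotate_crank_by(+10°): θ ← 23° +10° = 33°
rotate_crank_by(+72°): θ ← 33° +72° = 105°
rotate_crank_by(-22°): θ ← 105° -22° = 83°
rotate_crank_by(-11°): θ ← 83° -11° = 72°
rotate_crank_by(+44°): θ ← 72° +44° = 116°
rotate_crank_by(+15°): θ ← 116° +15° = 131°
crank pin P = (r cos θ, r sin θ) = (-11.809063, 13.584772)
h = r sin θ − e = 13.584772 − 18 = -4.415228
sin φ = h / L = -4.415228 / 231 = -0.01911354
φ = arcsin(-0.01911354) = -1.095192°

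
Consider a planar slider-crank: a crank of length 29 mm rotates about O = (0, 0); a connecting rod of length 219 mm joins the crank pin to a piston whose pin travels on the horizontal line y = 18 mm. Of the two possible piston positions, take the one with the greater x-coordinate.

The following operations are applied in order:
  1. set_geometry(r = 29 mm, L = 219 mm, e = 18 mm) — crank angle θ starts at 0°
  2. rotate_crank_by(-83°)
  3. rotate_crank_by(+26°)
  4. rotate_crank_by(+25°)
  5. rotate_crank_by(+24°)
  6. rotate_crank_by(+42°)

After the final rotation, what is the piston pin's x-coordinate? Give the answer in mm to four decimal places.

set_geometry: r = 29 mm, L = 219 mm, e = 18 mm; θ ← 0°
rotate_crank_by(-83°): θ ← 0° -83° = -83°
rotate_crank_by(+26°): θ ← -83° +26° = -57°
rotate_crank_by(+25°): θ ← -57° +25° = -32°
rotate_crank_by(+24°): θ ← -32° +24° = -8°
rotate_crank_by(+42°): θ ← -8° +42° = 34°
crank pin P = (r cos θ, r sin θ) = (24.042090, 16.216594)
h = r sin θ − e = 16.216594 − 18 = -1.783406
x = r cos θ + √(L² − h²) = 24.042090 + √(47961.0 − 3.1805) = 24.042090 + 218.992738 = 243.034828

243.0348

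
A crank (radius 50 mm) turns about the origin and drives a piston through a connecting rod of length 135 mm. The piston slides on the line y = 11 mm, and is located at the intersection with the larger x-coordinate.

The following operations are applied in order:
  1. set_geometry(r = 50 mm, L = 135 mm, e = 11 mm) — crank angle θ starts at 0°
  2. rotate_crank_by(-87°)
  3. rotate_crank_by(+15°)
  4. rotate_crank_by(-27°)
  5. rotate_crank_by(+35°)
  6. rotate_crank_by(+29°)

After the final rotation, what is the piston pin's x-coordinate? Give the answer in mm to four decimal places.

169.9948

set_geometry: r = 50 mm, L = 135 mm, e = 11 mm; θ ← 0°
rotate_crank_by(-87°): θ ← 0° -87° = -87°
rotate_crank_by(+15°): θ ← -87° +15° = -72°
rotate_crank_by(-27°): θ ← -72° -27° = -99°
rotate_crank_by(+35°): θ ← -99° +35° = -64°
rotate_crank_by(+29°): θ ← -64° +29° = -35°
crank pin P = (r cos θ, r sin θ) = (40.957602, -28.678822)
h = r sin θ − e = -28.678822 − 11 = -39.678822
x = r cos θ + √(L² − h²) = 40.957602 + √(18225.0 − 1574.4089) = 40.957602 + 129.037169 = 169.994772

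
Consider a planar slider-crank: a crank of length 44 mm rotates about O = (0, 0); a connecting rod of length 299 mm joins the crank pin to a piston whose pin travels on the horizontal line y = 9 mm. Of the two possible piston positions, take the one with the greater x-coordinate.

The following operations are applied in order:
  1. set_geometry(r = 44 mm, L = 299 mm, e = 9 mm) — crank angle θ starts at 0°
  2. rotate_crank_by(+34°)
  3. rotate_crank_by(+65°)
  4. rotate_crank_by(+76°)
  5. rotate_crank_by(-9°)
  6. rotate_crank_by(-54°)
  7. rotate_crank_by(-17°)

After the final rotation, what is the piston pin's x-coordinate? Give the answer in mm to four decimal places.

set_geometry: r = 44 mm, L = 299 mm, e = 9 mm; θ ← 0°
rotate_crank_by(+34°): θ ← 0° +34° = 34°
rotate_crank_by(+65°): θ ← 34° +65° = 99°
rotate_crank_by(+76°): θ ← 99° +76° = 175°
rotate_crank_by(-9°): θ ← 175° -9° = 166°
rotate_crank_by(-54°): θ ← 166° -54° = 112°
rotate_crank_by(-17°): θ ← 112° -17° = 95°
crank pin P = (r cos θ, r sin θ) = (-3.834853, 43.832567)
h = r sin θ − e = 43.832567 − 9 = 34.832567
x = r cos θ + √(L² − h²) = -3.834853 + √(89401.0 − 1213.3077) = -3.834853 + 296.964126 = 293.129274

293.1293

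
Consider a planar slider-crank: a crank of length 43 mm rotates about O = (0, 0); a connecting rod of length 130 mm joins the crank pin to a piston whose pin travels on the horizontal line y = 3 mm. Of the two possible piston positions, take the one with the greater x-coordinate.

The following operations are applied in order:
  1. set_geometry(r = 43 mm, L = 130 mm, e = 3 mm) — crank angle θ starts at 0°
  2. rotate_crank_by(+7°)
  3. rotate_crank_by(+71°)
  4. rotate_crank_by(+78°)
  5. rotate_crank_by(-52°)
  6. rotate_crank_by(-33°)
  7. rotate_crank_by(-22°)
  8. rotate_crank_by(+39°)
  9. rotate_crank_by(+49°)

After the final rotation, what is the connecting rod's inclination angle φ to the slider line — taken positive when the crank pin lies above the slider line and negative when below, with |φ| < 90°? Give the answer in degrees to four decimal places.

set_geometry: r = 43 mm, L = 130 mm, e = 3 mm; θ ← 0°
rotate_crank_by(+7°): θ ← 0° +7° = 7°
rotate_crank_by(+71°): θ ← 7° +71° = 78°
rotate_crank_by(+78°): θ ← 78° +78° = 156°
rotate_crank_by(-52°): θ ← 156° -52° = 104°
rotate_crank_by(-33°): θ ← 104° -33° = 71°
rotate_crank_by(-22°): θ ← 71° -22° = 49°
rotate_crank_by(+39°): θ ← 49° +39° = 88°
rotate_crank_by(+49°): θ ← 88° +49° = 137°
crank pin P = (r cos θ, r sin θ) = (-31.448209, 29.325929)
h = r sin θ − e = 29.325929 − 3 = 26.325929
sin φ = h / L = 26.325929 / 130 = 0.20250715
φ = arcsin(0.20250715) = 11.683609°

11.6836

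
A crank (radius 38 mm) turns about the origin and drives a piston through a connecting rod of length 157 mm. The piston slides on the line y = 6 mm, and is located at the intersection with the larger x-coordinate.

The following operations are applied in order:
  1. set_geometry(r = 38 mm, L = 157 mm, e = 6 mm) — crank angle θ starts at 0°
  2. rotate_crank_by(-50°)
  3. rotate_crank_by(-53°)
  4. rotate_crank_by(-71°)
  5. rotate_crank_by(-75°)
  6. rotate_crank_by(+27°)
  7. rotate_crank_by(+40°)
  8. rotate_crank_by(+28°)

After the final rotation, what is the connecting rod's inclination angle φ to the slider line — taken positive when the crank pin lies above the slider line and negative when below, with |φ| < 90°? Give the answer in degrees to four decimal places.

-8.2979

set_geometry: r = 38 mm, L = 157 mm, e = 6 mm; θ ← 0°
rotate_crank_by(-50°): θ ← 0° -50° = -50°
rotate_crank_by(-53°): θ ← -50° -53° = -103°
rotate_crank_by(-71°): θ ← -103° -71° = -174°
rotate_crank_by(-75°): θ ← -174° -75° = -249°
rotate_crank_by(+27°): θ ← -249° +27° = -222°
rotate_crank_by(+40°): θ ← -222° +40° = -182°
rotate_crank_by(+28°): θ ← -182° +28° = -154°
crank pin P = (r cos θ, r sin θ) = (-34.154174, -16.658104)
h = r sin θ − e = -16.658104 − 6 = -22.658104
sin φ = h / L = -22.658104 / 157 = -0.14431913
φ = arcsin(-0.14431913) = -8.297854°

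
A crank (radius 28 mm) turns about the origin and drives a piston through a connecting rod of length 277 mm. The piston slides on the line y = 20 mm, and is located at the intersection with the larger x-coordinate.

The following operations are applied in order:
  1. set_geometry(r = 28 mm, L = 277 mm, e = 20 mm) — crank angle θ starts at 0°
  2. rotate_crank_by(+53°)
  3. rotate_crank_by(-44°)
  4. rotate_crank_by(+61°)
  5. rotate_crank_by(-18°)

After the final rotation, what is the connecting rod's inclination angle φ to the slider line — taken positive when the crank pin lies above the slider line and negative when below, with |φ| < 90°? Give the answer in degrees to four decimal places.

0.4270

set_geometry: r = 28 mm, L = 277 mm, e = 20 mm; θ ← 0°
rotate_crank_by(+53°): θ ← 0° +53° = 53°
rotate_crank_by(-44°): θ ← 53° -44° = 9°
rotate_crank_by(+61°): θ ← 9° +61° = 70°
rotate_crank_by(-18°): θ ← 70° -18° = 52°
crank pin P = (r cos θ, r sin θ) = (17.238521, 22.064301)
h = r sin θ − e = 22.064301 − 20 = 2.064301
sin φ = h / L = 2.064301 / 277 = 0.00745235
φ = arcsin(0.00745235) = 0.426992°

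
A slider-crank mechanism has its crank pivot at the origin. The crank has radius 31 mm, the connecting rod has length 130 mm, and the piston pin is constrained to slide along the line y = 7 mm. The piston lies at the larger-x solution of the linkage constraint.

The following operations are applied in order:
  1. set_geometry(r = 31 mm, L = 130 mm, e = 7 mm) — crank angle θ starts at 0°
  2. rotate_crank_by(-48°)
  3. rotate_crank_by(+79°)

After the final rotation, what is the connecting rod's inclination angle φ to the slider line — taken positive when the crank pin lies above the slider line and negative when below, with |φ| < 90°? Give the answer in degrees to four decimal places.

3.9549

set_geometry: r = 31 mm, L = 130 mm, e = 7 mm; θ ← 0°
rotate_crank_by(-48°): θ ← 0° -48° = -48°
rotate_crank_by(+79°): θ ← -48° +79° = 31°
crank pin P = (r cos θ, r sin θ) = (26.572186, 15.966180)
h = r sin θ − e = 15.966180 − 7 = 8.966180
sin φ = h / L = 8.966180 / 130 = 0.06897062
φ = arcsin(0.06897062) = 3.954865°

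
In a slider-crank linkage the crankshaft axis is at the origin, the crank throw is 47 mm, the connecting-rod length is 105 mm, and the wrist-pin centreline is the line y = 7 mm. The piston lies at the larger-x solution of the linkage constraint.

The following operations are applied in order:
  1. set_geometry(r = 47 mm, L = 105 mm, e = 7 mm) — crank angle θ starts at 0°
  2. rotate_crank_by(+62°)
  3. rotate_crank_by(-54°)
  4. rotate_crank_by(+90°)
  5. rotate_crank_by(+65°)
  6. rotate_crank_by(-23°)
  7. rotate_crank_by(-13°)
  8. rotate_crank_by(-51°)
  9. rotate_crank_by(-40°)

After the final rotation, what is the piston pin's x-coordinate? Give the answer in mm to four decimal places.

140.9780

set_geometry: r = 47 mm, L = 105 mm, e = 7 mm; θ ← 0°
rotate_crank_by(+62°): θ ← 0° +62° = 62°
rotate_crank_by(-54°): θ ← 62° -54° = 8°
rotate_crank_by(+90°): θ ← 8° +90° = 98°
rotate_crank_by(+65°): θ ← 98° +65° = 163°
rotate_crank_by(-23°): θ ← 163° -23° = 140°
rotate_crank_by(-13°): θ ← 140° -13° = 127°
rotate_crank_by(-51°): θ ← 127° -51° = 76°
rotate_crank_by(-40°): θ ← 76° -40° = 36°
crank pin P = (r cos θ, r sin θ) = (38.023799, 27.625907)
h = r sin θ − e = 27.625907 − 7 = 20.625907
x = r cos θ + √(L² − h²) = 38.023799 + √(11025.0 − 425.4280) = 38.023799 + 102.954223 = 140.978021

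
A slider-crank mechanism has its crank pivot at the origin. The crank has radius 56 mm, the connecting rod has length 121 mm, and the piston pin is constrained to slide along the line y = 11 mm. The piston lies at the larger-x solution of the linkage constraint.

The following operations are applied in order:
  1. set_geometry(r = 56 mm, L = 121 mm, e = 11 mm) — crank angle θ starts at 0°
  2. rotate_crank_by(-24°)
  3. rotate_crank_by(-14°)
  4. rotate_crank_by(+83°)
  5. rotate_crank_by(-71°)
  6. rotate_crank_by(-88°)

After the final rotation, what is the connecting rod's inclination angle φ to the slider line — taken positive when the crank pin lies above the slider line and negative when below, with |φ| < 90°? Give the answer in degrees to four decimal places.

-30.9111

set_geometry: r = 56 mm, L = 121 mm, e = 11 mm; θ ← 0°
rotate_crank_by(-24°): θ ← 0° -24° = -24°
rotate_crank_by(-14°): θ ← -24° -14° = -38°
rotate_crank_by(+83°): θ ← -38° +83° = 45°
rotate_crank_by(-71°): θ ← 45° -71° = -26°
rotate_crank_by(-88°): θ ← -26° -88° = -114°
crank pin P = (r cos θ, r sin θ) = (-22.777252, -51.158546)
h = r sin θ − e = -51.158546 − 11 = -62.158546
sin φ = h / L = -62.158546 / 121 = -0.51370699
φ = arcsin(-0.51370699) = -30.911067°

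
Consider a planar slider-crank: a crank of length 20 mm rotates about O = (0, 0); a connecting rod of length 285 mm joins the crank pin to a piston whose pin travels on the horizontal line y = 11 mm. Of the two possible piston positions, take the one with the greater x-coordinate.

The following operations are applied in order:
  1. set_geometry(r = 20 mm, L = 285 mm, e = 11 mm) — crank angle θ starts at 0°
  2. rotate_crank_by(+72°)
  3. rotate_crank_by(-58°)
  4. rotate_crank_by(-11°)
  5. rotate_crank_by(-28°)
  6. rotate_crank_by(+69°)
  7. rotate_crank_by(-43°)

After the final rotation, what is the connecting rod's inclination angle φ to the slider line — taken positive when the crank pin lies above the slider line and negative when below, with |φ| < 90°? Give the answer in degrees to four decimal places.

set_geometry: r = 20 mm, L = 285 mm, e = 11 mm; θ ← 0°
rotate_crank_by(+72°): θ ← 0° +72° = 72°
rotate_crank_by(-58°): θ ← 72° -58° = 14°
rotate_crank_by(-11°): θ ← 14° -11° = 3°
rotate_crank_by(-28°): θ ← 3° -28° = -25°
rotate_crank_by(+69°): θ ← -25° +69° = 44°
rotate_crank_by(-43°): θ ← 44° -43° = 1°
crank pin P = (r cos θ, r sin θ) = (19.996954, 0.349048)
h = r sin θ − e = 0.349048 − 11 = -10.650952
sin φ = h / L = -10.650952 / 285 = -0.03737176
φ = arcsin(-0.03737176) = -2.141743°

-2.1417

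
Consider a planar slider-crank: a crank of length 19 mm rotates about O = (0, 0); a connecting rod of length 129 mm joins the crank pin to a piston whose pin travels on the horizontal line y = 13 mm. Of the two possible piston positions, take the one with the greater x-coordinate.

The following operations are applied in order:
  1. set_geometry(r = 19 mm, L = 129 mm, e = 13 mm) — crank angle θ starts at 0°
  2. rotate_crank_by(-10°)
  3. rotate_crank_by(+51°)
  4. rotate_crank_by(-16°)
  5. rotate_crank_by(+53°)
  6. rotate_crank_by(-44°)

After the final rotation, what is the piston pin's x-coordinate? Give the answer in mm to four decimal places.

144.7298

set_geometry: r = 19 mm, L = 129 mm, e = 13 mm; θ ← 0°
rotate_crank_by(-10°): θ ← 0° -10° = -10°
rotate_crank_by(+51°): θ ← -10° +51° = 41°
rotate_crank_by(-16°): θ ← 41° -16° = 25°
rotate_crank_by(+53°): θ ← 25° +53° = 78°
rotate_crank_by(-44°): θ ← 78° -44° = 34°
crank pin P = (r cos θ, r sin θ) = (15.751714, 10.624665)
h = r sin θ − e = 10.624665 − 13 = -2.375335
x = r cos θ + √(L² − h²) = 15.751714 + √(16641.0 − 5.6422) = 15.751714 + 128.978129 = 144.729843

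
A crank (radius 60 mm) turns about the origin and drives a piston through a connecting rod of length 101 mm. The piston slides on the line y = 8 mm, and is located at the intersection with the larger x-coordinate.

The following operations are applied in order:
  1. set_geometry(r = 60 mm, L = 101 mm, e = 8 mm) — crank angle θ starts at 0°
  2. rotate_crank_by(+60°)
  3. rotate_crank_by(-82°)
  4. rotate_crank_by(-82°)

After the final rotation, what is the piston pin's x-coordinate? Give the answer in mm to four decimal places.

set_geometry: r = 60 mm, L = 101 mm, e = 8 mm; θ ← 0°
rotate_crank_by(+60°): θ ← 0° +60° = 60°
rotate_crank_by(-82°): θ ← 60° -82° = -22°
rotate_crank_by(-82°): θ ← -22° -82° = -104°
crank pin P = (r cos θ, r sin θ) = (-14.515314, -58.217744)
h = r sin θ − e = -58.217744 − 8 = -66.217744
x = r cos θ + √(L² − h²) = -14.515314 + √(10201.0 − 4384.7896) = -14.515314 + 76.264084 = 61.748770

61.7488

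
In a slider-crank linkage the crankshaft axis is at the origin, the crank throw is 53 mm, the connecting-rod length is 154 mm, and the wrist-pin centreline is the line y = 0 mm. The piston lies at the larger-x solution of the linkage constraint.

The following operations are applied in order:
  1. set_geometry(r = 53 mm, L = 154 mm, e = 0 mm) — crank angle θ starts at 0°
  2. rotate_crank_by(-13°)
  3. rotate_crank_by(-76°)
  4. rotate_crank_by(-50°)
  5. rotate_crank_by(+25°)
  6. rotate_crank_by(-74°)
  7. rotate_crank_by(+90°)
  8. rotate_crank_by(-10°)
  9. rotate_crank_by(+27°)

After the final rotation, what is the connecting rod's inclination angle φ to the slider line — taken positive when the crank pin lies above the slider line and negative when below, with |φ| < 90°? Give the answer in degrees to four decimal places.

set_geometry: r = 53 mm, L = 154 mm, e = 0 mm; θ ← 0°
rotate_crank_by(-13°): θ ← 0° -13° = -13°
rotate_crank_by(-76°): θ ← -13° -76° = -89°
rotate_crank_by(-50°): θ ← -89° -50° = -139°
rotate_crank_by(+25°): θ ← -139° +25° = -114°
rotate_crank_by(-74°): θ ← -114° -74° = -188°
rotate_crank_by(+90°): θ ← -188° +90° = -98°
rotate_crank_by(-10°): θ ← -98° -10° = -108°
rotate_crank_by(+27°): θ ← -108° +27° = -81°
crank pin P = (r cos θ, r sin θ) = (8.291027, -52.347482)
h = r sin θ − e = -52.347482 − 0 = -52.347482
sin φ = h / L = -52.347482 / 154 = -0.33991871
φ = arcsin(-0.33991871) = -19.871922°

-19.8719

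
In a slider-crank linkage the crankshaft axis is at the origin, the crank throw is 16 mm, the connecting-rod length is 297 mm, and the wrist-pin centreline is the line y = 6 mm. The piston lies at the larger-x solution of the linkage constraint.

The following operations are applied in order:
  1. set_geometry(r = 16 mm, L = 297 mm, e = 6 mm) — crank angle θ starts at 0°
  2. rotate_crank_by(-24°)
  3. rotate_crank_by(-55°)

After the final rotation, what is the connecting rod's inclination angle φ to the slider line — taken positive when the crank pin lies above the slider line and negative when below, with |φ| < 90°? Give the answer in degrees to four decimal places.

-4.1912

set_geometry: r = 16 mm, L = 297 mm, e = 6 mm; θ ← 0°
rotate_crank_by(-24°): θ ← 0° -24° = -24°
rotate_crank_by(-55°): θ ← -24° -55° = -79°
crank pin P = (r cos θ, r sin θ) = (3.052944, -15.706035)
h = r sin θ − e = -15.706035 − 6 = -21.706035
sin φ = h / L = -21.706035 / 297 = -0.07308429
φ = arcsin(-0.07308429) = -4.191158°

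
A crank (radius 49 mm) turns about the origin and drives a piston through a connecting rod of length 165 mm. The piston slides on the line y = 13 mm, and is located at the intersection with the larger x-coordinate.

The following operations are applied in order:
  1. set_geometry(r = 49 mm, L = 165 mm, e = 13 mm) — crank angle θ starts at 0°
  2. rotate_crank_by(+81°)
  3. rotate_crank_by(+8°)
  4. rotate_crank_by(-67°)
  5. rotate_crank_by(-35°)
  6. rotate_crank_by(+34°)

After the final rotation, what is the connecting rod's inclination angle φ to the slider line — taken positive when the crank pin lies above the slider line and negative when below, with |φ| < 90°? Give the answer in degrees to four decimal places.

1.5837

set_geometry: r = 49 mm, L = 165 mm, e = 13 mm; θ ← 0°
rotate_crank_by(+81°): θ ← 0° +81° = 81°
rotate_crank_by(+8°): θ ← 81° +8° = 89°
rotate_crank_by(-67°): θ ← 89° -67° = 22°
rotate_crank_by(-35°): θ ← 22° -35° = -13°
rotate_crank_by(+34°): θ ← -13° +34° = 21°
crank pin P = (r cos θ, r sin θ) = (45.745441, 17.560030)
h = r sin θ − e = 17.560030 − 13 = 4.560030
sin φ = h / L = 4.560030 / 165 = 0.02763654
φ = arcsin(0.02763654) = 1.583659°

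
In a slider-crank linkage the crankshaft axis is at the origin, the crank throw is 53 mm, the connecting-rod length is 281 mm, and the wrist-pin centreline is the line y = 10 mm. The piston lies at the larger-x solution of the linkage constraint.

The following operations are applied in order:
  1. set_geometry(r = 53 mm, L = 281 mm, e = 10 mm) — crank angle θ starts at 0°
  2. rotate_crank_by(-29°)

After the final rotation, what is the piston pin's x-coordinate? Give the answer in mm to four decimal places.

325.0785

set_geometry: r = 53 mm, L = 281 mm, e = 10 mm; θ ← 0°
rotate_crank_by(-29°): θ ← 0° -29° = -29°
crank pin P = (r cos θ, r sin θ) = (46.354844, -25.694910)
h = r sin θ − e = -25.694910 − 10 = -35.694910
x = r cos θ + √(L² − h²) = 46.354844 + √(78961.0 − 1274.1266) = 46.354844 + 278.723651 = 325.078495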